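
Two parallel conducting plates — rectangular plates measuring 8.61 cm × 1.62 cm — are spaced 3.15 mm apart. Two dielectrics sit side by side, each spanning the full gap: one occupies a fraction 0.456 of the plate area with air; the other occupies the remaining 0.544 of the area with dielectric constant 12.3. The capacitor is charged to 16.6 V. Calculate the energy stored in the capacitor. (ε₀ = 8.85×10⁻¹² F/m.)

A = 8.61 × 1.62 cm² = 1.39×10⁻³ m².
Side-by-side slabs ⇒ two capacitors in parallel, each spanning the full gap.
C₁ = κ₁ε₀A₁/d = 1.00 × 8.85×10⁻¹² × 6.36×10⁻⁴ / 3.15×10⁻³ = 1.79×10⁻¹² F.
C₂ = κ₂ε₀A₂/d = 12.3 × 8.85×10⁻¹² × 7.59×10⁻⁴ / 3.15×10⁻³ = 2.62×10⁻¹¹ F.
C = C₁ + C₂ = 2.80×10⁻¹¹ F.
U = ½CV² = ½ × 2.80×10⁻¹¹ × (16.6)² = 3.86×10⁻⁹ J.

U ≈ 3.86 nJ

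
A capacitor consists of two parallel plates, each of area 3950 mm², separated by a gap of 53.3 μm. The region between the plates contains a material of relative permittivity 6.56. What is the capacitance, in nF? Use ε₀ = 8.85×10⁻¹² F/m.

C ≈ 4.30 nF

A = 3950 mm² = 3.95×10⁻³ m².
C = κε₀A/d = 6.56 × 8.85×10⁻¹² × 3.95×10⁻³ / 5.33×10⁻⁵ = 4.30×10⁻⁹ F.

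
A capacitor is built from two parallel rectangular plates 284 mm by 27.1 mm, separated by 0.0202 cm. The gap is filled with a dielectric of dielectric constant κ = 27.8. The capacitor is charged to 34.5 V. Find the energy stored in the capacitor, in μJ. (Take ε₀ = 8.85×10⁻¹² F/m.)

5.58 μJ

A = 284 × 27.1 mm² = 7.70×10⁻³ m².
C = κε₀A/d = 27.8 × 8.85×10⁻¹² × 7.70×10⁻³ / 2.02×10⁻⁴ = 9.37×10⁻⁹ F.
U = ½CV² = ½ × 9.37×10⁻⁹ × (34.5)² = 5.58×10⁻⁶ J.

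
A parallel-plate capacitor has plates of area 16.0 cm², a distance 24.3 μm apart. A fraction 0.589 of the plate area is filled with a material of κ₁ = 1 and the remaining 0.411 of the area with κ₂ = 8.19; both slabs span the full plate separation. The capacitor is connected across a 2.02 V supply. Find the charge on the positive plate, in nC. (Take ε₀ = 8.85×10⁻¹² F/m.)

A = 16.0 cm² = 1.60×10⁻³ m².
Side-by-side slabs ⇒ two capacitors in parallel, each spanning the full gap.
C₁ = κ₁ε₀A₁/d = 1.00 × 8.85×10⁻¹² × 9.42×10⁻⁴ / 2.43×10⁻⁵ = 3.43×10⁻¹⁰ F.
C₂ = κ₂ε₀A₂/d = 8.19 × 8.85×10⁻¹² × 6.58×10⁻⁴ / 2.43×10⁻⁵ = 1.96×10⁻⁹ F.
C = C₁ + C₂ = 2.30×10⁻⁹ F.
Q = CV = 2.30×10⁻⁹ × 2.02 = 4.66×10⁻⁹ C.

4.66 nC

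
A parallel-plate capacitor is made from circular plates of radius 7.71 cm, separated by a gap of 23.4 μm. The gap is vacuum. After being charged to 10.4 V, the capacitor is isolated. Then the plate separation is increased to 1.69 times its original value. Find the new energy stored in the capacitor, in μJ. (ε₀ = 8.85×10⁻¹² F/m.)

A = π(7.71 cm)² = 1.87×10⁻² m².
Initially C₁ = ε₀A/d = 8.85×10⁻¹² × 1.87×10⁻² / 2.34×10⁻⁵ = 7.06×10⁻⁹ F.
U₁ = 3.82×10⁻⁷ J.
Isolated ⇒ Q is held fixed. C₂ = 0.592 C₁ and U = Q²/(2C), so U₂/U₁ = C₁/C₂ = 1.69.
U₂ = 1.69 × 3.82×10⁻⁷ = 6.46×10⁻⁷ J.

0.646 μJ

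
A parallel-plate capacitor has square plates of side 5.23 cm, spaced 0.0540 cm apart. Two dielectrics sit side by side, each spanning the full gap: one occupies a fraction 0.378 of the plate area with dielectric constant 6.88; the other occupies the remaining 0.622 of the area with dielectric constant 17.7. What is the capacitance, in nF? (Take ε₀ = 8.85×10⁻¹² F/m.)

A = (5.23 cm)² = 2.74×10⁻³ m².
Side-by-side slabs ⇒ two capacitors in parallel, each spanning the full gap.
C₁ = κ₁ε₀A₁/d = 6.88 × 8.85×10⁻¹² × 1.03×10⁻³ / 5.40×10⁻⁴ = 1.17×10⁻¹⁰ F.
C₂ = κ₂ε₀A₂/d = 17.7 × 8.85×10⁻¹² × 1.70×10⁻³ / 5.40×10⁻⁴ = 4.94×10⁻¹⁰ F.
C = C₁ + C₂ = 6.10×10⁻¹⁰ F.

0.610 nF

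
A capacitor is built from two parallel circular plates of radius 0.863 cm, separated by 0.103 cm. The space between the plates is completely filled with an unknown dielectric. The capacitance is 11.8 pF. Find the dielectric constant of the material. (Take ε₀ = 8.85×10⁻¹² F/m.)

A = π(0.863 cm)² = 2.34×10⁻⁴ m².
κ = Cd/(ε₀A) = 1.18×10⁻¹¹ × 1.03×10⁻³ / (8.85×10⁻¹² × 2.34×10⁻⁴) = 5.87.

κ ≈ 5.87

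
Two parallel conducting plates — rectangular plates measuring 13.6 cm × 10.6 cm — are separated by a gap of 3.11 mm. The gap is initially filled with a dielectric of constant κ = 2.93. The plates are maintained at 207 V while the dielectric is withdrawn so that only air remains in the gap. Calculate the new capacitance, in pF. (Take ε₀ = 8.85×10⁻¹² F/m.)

C ≈ 41.0 pF

A = 13.6 × 10.6 cm² = 1.44×10⁻² m².
Initially C₁ = κε₀A/d = 2.93 × 8.85×10⁻¹² × 1.44×10⁻² / 3.11×10⁻³ = 1.20×10⁻¹⁰ F.
C = κε₀A/d scales with κ, so C₂/C₁ = 1/κ = 1/2.93 = 0.341.
C₂ = 0.341 × 1.20×10⁻¹⁰ = 4.10×10⁻¹¹ F.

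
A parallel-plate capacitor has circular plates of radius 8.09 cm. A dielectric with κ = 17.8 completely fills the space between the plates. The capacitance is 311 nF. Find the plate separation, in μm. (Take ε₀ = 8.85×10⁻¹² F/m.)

A = π(8.09 cm)² = 2.06×10⁻² m².
d = κε₀A/C = 17.8 × 8.85×10⁻¹² × 2.06×10⁻² / 3.11×10⁻⁷ = 1.04×10⁻⁵ m.

10.4 μm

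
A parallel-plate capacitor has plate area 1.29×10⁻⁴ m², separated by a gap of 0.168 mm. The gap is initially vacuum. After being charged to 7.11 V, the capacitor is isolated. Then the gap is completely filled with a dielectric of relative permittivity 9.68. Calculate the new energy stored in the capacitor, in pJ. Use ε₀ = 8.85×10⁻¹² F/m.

Initially C₁ = ε₀A/d = 8.85×10⁻¹² × 1.29×10⁻⁴ / 1.68×10⁻⁴ = 6.80×10⁻¹² F.
U₁ = 1.72×10⁻¹⁰ J.
Isolated ⇒ Q is held fixed. C₂ = 9.68 C₁ and U = Q²/(2C), so U₂/U₁ = C₁/C₂ = 0.103.
U₂ = 0.103 × 1.72×10⁻¹⁰ = 1.77×10⁻¹¹ J.

U ≈ 17.7 pJ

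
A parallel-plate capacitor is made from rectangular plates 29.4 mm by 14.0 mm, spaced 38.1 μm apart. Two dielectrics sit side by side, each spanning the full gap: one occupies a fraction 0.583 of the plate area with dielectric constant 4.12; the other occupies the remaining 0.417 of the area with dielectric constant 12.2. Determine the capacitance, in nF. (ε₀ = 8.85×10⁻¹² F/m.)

0.716 nF

A = 29.4 × 14.0 mm² = 4.12×10⁻⁴ m².
Side-by-side slabs ⇒ two capacitors in parallel, each spanning the full gap.
C₁ = κ₁ε₀A₁/d = 4.12 × 8.85×10⁻¹² × 2.40×10⁻⁴ / 3.81×10⁻⁵ = 2.30×10⁻¹⁰ F.
C₂ = κ₂ε₀A₂/d = 12.2 × 8.85×10⁻¹² × 1.72×10⁻⁴ / 3.81×10⁻⁵ = 4.86×10⁻¹⁰ F.
C = C₁ + C₂ = 7.16×10⁻¹⁰ F.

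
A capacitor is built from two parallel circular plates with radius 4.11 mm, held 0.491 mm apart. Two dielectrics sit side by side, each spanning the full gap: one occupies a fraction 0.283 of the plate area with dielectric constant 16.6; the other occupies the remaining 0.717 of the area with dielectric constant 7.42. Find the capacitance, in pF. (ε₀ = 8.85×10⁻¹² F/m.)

C ≈ 9.58 pF

A = π(4.11 mm)² = 5.31×10⁻⁵ m².
Side-by-side slabs ⇒ two capacitors in parallel, each spanning the full gap.
C₁ = κ₁ε₀A₁/d = 16.6 × 8.85×10⁻¹² × 1.50×10⁻⁵ / 4.91×10⁻⁴ = 4.49×10⁻¹² F.
C₂ = κ₂ε₀A₂/d = 7.42 × 8.85×10⁻¹² × 3.80×10⁻⁵ / 4.91×10⁻⁴ = 5.09×10⁻¹² F.
C = C₁ + C₂ = 9.58×10⁻¹² F.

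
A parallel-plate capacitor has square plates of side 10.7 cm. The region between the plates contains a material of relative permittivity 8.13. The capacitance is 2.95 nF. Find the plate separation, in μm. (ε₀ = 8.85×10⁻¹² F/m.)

A = (10.7 cm)² = 1.14×10⁻² m².
d = κε₀A/C = 8.13 × 8.85×10⁻¹² × 1.14×10⁻² / 2.95×10⁻⁹ = 2.79×10⁻⁴ m.

279 μm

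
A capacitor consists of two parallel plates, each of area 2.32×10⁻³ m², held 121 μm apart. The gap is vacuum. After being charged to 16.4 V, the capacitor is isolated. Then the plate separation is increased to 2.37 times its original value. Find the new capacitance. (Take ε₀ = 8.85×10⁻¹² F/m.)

C ≈ 71.6 pF

Initially C₁ = ε₀A/d = 8.85×10⁻¹² × 2.32×10⁻³ / 1.21×10⁻⁴ = 1.70×10⁻¹⁰ F.
C = ε₀A/d scales as 1/d, so C₂/C₁ = d₁/d₂ = 1/2.37 = 0.422.
C₂ = 0.422 × 1.70×10⁻¹⁰ = 7.16×10⁻¹¹ F.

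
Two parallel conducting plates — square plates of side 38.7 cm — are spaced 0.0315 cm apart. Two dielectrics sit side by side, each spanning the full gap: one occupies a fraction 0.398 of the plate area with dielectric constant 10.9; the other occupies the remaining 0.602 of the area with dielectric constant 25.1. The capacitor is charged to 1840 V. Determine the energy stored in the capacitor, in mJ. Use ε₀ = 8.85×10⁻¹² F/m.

A = (38.7 cm)² = 0.150 m².
Side-by-side slabs ⇒ two capacitors in parallel, each spanning the full gap.
C₁ = κ₁ε₀A₁/d = 10.9 × 8.85×10⁻¹² × 5.96×10⁻² / 3.15×10⁻⁴ = 1.83×10⁻⁸ F.
C₂ = κ₂ε₀A₂/d = 25.1 × 8.85×10⁻¹² × 9.02×10⁻² / 3.15×10⁻⁴ = 6.36×10⁻⁸ F.
C = C₁ + C₂ = 8.18×10⁻⁸ F.
U = ½CV² = ½ × 8.18×10⁻⁸ × (1840)² = 0.139 J.

139 mJ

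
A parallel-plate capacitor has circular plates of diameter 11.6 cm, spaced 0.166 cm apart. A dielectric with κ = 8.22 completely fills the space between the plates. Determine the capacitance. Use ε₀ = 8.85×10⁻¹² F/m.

463 pF

A = π(11.6/2 cm)² = 1.06×10⁻² m².
C = κε₀A/d = 8.22 × 8.85×10⁻¹² × 1.06×10⁻² / 1.66×10⁻³ = 4.63×10⁻¹⁰ F.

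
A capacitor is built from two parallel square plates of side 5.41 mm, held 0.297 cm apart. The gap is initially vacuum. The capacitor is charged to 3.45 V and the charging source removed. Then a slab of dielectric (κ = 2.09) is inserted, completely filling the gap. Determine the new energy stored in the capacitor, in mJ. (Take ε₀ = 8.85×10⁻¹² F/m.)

A = (5.41 mm)² = 2.93×10⁻⁵ m².
Initially C₁ = ε₀A/d = 8.85×10⁻¹² × 2.93×10⁻⁵ / 2.97×10⁻³ = 8.72×10⁻¹⁴ F.
U₁ = 5.19×10⁻¹³ J.
Isolated ⇒ Q is held fixed. C₂ = 2.09 C₁ and U = Q²/(2C), so U₂/U₁ = C₁/C₂ = 0.478.
U₂ = 0.478 × 5.19×10⁻¹³ = 2.48×10⁻¹³ J.

2.48×10⁻¹⁰ mJ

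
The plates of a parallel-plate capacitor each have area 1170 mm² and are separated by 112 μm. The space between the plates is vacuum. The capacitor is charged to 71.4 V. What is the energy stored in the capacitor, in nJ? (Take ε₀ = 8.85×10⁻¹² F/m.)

A = 1170 mm² = 1.17×10⁻³ m².
C = ε₀A/d = 8.85×10⁻¹² × 1.17×10⁻³ / 1.12×10⁻⁴ = 9.25×10⁻¹¹ F.
U = ½CV² = ½ × 9.25×10⁻¹¹ × (71.4)² = 2.36×10⁻⁷ J.

U ≈ 236 nJ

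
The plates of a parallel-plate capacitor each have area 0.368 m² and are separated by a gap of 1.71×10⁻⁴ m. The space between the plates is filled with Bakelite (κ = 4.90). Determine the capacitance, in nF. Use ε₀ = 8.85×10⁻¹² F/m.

C = κε₀A/d = 4.90 × 8.85×10⁻¹² × 0.368 / 1.71×10⁻⁴ = 9.33×10⁻⁸ F.

93.3 nF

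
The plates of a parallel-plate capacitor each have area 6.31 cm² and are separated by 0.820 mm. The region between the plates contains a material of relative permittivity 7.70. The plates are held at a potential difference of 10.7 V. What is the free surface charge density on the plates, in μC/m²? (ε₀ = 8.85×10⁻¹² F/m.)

A = 6.31 cm² = 6.31×10⁻⁴ m².
C = κε₀A/d = 7.70 × 8.85×10⁻¹² × 6.31×10⁻⁴ / 8.20×10⁻⁴ = 5.24×10⁻¹¹ F.
σ = Q/A = CV/A = 5.24×10⁻¹¹ × 10.7 / 6.31×10⁻⁴ = 8.89×10⁻⁷ C/m².

σ ≈ 0.889 μC/m²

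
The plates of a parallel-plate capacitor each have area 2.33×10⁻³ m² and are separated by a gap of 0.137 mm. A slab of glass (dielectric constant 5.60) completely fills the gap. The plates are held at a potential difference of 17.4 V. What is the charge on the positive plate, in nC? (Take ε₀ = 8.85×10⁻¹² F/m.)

Q ≈ 14.7 nC

C = κε₀A/d = 5.60 × 8.85×10⁻¹² × 2.33×10⁻³ / 1.37×10⁻⁴ = 8.43×10⁻¹⁰ F.
Q = CV = 8.43×10⁻¹⁰ × 17.4 = 1.47×10⁻⁸ C.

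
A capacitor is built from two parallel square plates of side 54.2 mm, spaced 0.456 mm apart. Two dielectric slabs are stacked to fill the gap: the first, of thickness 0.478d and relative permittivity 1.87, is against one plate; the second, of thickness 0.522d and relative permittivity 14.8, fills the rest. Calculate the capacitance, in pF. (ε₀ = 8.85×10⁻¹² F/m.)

A = (54.2 mm)² = 2.94×10⁻³ m².
Stacked slabs ⇒ two capacitors in series, each with the full plate area.
C₁ = κ₁ε₀A/d₁ = 1.87 × 8.85×10⁻¹² × 2.94×10⁻³ / 2.18×10⁻⁴ = 2.23×10⁻¹⁰ F.
C₂ = κ₂ε₀A/d₂ = 14.8 × 8.85×10⁻¹² × 2.94×10⁻³ / 2.38×10⁻⁴ = 1.62×10⁻⁹ F.
C = (1/C₁ + 1/C₂)⁻¹ = 1.96×10⁻¹⁰ F.

C ≈ 196 pF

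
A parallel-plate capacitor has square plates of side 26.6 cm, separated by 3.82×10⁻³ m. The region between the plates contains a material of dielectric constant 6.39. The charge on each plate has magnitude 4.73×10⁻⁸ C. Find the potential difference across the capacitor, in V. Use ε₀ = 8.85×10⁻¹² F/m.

A = (26.6 cm)² = 7.08×10⁻² m².
C = κε₀A/d = 6.39 × 8.85×10⁻¹² × 7.08×10⁻² / 3.82×10⁻³ = 1.05×10⁻⁹ F.
V = Q/C = 4.73×10⁻⁸ / 1.05×10⁻⁹ = 45.2 V.

V ≈ 45.2 V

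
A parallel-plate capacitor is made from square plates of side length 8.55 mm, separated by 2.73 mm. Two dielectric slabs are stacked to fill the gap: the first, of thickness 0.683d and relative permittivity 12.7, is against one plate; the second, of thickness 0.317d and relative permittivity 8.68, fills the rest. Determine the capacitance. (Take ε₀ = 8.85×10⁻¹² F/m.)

C ≈ 2.62 pF

A = (8.55 mm)² = 7.31×10⁻⁵ m².
Stacked slabs ⇒ two capacitors in series, each with the full plate area.
C₁ = κ₁ε₀A/d₁ = 12.7 × 8.85×10⁻¹² × 7.31×10⁻⁵ / 1.86×10⁻³ = 4.41×10⁻¹² F.
C₂ = κ₂ε₀A/d₂ = 8.68 × 8.85×10⁻¹² × 7.31×10⁻⁵ / 8.65×10⁻⁴ = 6.49×10⁻¹² F.
C = (1/C₁ + 1/C₂)⁻¹ = 2.62×10⁻¹² F.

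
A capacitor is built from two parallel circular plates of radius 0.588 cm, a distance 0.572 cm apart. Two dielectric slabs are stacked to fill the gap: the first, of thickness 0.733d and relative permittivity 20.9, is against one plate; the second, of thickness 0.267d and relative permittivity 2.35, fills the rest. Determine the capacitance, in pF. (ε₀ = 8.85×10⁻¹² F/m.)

A = π(0.588 cm)² = 1.09×10⁻⁴ m².
Stacked slabs ⇒ two capacitors in series, each with the full plate area.
C₁ = κ₁ε₀A/d₁ = 20.9 × 8.85×10⁻¹² × 1.09×10⁻⁴ / 4.19×10⁻³ = 4.79×10⁻¹² F.
C₂ = κ₂ε₀A/d₂ = 2.35 × 8.85×10⁻¹² × 1.09×10⁻⁴ / 1.53×10⁻³ = 1.48×10⁻¹² F.
C = (1/C₁ + 1/C₂)⁻¹ = 1.13×10⁻¹² F.

1.13 pF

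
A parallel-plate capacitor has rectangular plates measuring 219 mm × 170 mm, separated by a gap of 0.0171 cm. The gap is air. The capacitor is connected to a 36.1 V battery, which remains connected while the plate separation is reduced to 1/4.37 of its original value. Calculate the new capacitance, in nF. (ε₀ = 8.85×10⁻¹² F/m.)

8.42 nF

A = 219 × 170 mm² = 3.72×10⁻² m².
Initially C₁ = ε₀A/d = 8.85×10⁻¹² × 3.72×10⁻² / 1.71×10⁻⁴ = 1.93×10⁻⁹ F.
C = ε₀A/d scales as 1/d, so C₂/C₁ = d₁/d₂ = 4.37.
C₂ = 4.37 × 1.93×10⁻⁹ = 8.42×10⁻⁹ F.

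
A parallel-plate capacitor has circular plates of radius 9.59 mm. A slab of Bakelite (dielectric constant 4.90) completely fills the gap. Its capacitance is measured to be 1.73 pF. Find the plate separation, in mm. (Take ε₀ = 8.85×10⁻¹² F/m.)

7.24 mm

A = π(9.59 mm)² = 2.89×10⁻⁴ m².
d = κε₀A/C = 4.90 × 8.85×10⁻¹² × 2.89×10⁻⁴ / 1.73×10⁻¹² = 7.24×10⁻³ m.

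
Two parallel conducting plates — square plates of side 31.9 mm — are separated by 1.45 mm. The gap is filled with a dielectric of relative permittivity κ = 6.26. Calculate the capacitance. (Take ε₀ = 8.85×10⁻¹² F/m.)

A = (31.9 mm)² = 1.02×10⁻³ m².
C = κε₀A/d = 6.26 × 8.85×10⁻¹² × 1.02×10⁻³ / 1.45×10⁻³ = 3.89×10⁻¹¹ F.

C ≈ 38.9 pF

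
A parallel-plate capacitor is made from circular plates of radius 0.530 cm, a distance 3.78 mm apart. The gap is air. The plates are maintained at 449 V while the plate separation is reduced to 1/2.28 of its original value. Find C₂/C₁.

C = ε₀A/d scales as 1/d, so C₂/C₁ = d₁/d₂ = 2.28.

2.28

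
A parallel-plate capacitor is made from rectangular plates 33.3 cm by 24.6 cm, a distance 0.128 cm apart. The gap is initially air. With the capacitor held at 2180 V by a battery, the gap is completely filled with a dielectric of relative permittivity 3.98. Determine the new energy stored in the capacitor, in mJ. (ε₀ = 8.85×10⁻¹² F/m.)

A = 33.3 × 24.6 cm² = 8.19×10⁻² m².
Initially C₁ = ε₀A/d = 8.85×10⁻¹² × 8.19×10⁻² / 1.28×10⁻³ = 5.66×10⁻¹⁰ F.
U₁ = 1.35×10⁻³ J.
Battery connected ⇒ V is held fixed. C₂ = 3.98 C₁ and U = ½CV², so U₂/U₁ = C₂/C₁ = 3.98.
U₂ = 3.98 × 1.35×10⁻³ = 5.36×10⁻³ J.

U ≈ 5.36 mJ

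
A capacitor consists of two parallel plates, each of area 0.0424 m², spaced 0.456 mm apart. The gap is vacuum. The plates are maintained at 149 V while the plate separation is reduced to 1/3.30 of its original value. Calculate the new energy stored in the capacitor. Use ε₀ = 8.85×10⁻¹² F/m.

U ≈ 30.1 μJ

Initially C₁ = ε₀A/d = 8.85×10⁻¹² × 4.24×10⁻² / 4.56×10⁻⁴ = 8.23×10⁻¹⁰ F.
U₁ = 9.13×10⁻⁶ J.
Battery connected ⇒ V is held fixed. C₂ = 3.30 C₁ and U = ½CV², so U₂/U₁ = C₂/C₁ = 3.30.
U₂ = 3.30 × 9.13×10⁻⁶ = 3.01×10⁻⁵ J.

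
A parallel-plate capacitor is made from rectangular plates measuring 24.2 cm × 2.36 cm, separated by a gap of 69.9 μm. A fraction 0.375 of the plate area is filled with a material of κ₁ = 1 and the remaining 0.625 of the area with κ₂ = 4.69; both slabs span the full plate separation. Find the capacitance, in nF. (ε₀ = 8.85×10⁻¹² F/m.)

C ≈ 2.39 nF

A = 24.2 × 2.36 cm² = 5.71×10⁻³ m².
Side-by-side slabs ⇒ two capacitors in parallel, each spanning the full gap.
C₁ = κ₁ε₀A₁/d = 1.00 × 8.85×10⁻¹² × 2.14×10⁻³ / 6.99×10⁻⁵ = 2.71×10⁻¹⁰ F.
C₂ = κ₂ε₀A₂/d = 4.69 × 8.85×10⁻¹² × 3.57×10⁻³ / 6.99×10⁻⁵ = 2.12×10⁻⁹ F.
C = C₁ + C₂ = 2.39×10⁻⁹ F.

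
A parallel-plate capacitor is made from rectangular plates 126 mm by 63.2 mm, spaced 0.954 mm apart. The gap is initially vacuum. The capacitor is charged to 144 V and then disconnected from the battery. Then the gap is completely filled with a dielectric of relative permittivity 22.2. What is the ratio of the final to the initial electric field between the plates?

E₂/E₁ ≈ 0.0450

Isolated ⇒ Q is held fixed.
V₂ = Q/C₂ = V₁/22.2; E = V/d, so E₂/E₁ = (V₂/V₁)(d₁/d₂) = 0.0450.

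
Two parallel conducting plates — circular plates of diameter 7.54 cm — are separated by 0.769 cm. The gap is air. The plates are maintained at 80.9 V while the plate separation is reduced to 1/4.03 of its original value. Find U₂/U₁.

Battery connected ⇒ V is held fixed.
C₂ = 4.03 C₁ and U = ½CV², so U₂/U₁ = C₂/C₁ = 4.03.

4.03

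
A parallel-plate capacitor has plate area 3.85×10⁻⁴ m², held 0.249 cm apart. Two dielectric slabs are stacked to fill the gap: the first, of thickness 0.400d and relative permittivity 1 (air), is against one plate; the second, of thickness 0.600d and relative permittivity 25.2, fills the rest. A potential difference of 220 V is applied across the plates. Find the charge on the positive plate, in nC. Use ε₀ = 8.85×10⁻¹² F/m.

Stacked slabs ⇒ two capacitors in series, each with the full plate area.
C₁ = κ₁ε₀A/d₁ = 1.00 × 8.85×10⁻¹² × 3.85×10⁻⁴ / 9.96×10⁻⁴ = 3.42×10⁻¹² F.
C₂ = κ₂ε₀A/d₂ = 25.2 × 8.85×10⁻¹² × 3.85×10⁻⁴ / 1.49×10⁻³ = 5.75×10⁻¹¹ F.
C = (1/C₁ + 1/C₂)⁻¹ = 3.23×10⁻¹² F.
Q = CV = 3.23×10⁻¹² × 220 = 7.10×10⁻¹⁰ C.

0.710 nC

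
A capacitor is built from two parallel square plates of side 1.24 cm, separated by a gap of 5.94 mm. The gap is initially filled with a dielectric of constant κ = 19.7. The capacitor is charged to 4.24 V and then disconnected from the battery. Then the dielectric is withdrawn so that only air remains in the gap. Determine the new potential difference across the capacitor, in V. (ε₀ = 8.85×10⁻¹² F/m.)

83.5 V

A = (1.24 cm)² = 1.54×10⁻⁴ m².
Initially C₁ = κε₀A/d = 19.7 × 8.85×10⁻¹² × 1.54×10⁻⁴ / 5.94×10⁻³ = 4.51×10⁻¹² F.
V₁ = 4.24 V.
Isolated ⇒ Q is held fixed. C₂ = 0.0508 C₁ and V = Q/C, so V₂/V₁ = C₁/C₂ = 19.7.
V₂ = 19.7 × 4.24 = 83.5 V.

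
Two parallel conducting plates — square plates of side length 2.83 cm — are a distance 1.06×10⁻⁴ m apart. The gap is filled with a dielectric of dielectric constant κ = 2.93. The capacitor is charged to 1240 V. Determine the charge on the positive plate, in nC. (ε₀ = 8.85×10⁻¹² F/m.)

243 nC

A = (2.83 cm)² = 8.01×10⁻⁴ m².
C = κε₀A/d = 2.93 × 8.85×10⁻¹² × 8.01×10⁻⁴ / 1.06×10⁻⁴ = 1.96×10⁻¹⁰ F.
Q = CV = 1.96×10⁻¹⁰ × 1240 = 2.43×10⁻⁷ C.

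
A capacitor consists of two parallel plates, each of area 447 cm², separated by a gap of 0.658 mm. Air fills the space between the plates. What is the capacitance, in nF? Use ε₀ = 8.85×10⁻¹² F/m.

0.601 nF

A = 447 cm² = 4.47×10⁻² m².
C = ε₀A/d = 8.85×10⁻¹² × 4.47×10⁻² / 6.58×10⁻⁴ = 6.01×10⁻¹⁰ F.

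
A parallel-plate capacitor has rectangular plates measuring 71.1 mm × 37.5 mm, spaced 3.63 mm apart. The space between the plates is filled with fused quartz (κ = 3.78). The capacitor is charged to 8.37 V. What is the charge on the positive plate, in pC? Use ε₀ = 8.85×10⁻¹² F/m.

A = 71.1 × 37.5 mm² = 2.67×10⁻³ m².
C = κε₀A/d = 3.78 × 8.85×10⁻¹² × 2.67×10⁻³ / 3.63×10⁻³ = 2.46×10⁻¹¹ F.
Q = CV = 2.46×10⁻¹¹ × 8.37 = 2.06×10⁻¹⁰ C.

206 pC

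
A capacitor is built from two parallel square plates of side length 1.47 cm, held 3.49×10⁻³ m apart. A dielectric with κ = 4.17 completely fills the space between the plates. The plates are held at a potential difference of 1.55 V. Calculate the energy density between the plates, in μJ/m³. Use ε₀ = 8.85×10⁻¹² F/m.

u ≈ 3.64 μJ/m³

E = V/d = 1.55 / 3.49×10⁻³ = 4.44×10² V/m.
u = ½κε₀E² = ½ × 4.17 × 8.85×10⁻¹² × (4.44×10²)² = 3.64×10⁻⁶ J/m³.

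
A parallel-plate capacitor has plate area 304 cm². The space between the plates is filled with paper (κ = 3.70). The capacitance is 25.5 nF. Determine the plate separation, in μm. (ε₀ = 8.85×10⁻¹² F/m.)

39.0 μm

A = 304 cm² = 3.04×10⁻² m².
d = κε₀A/C = 3.70 × 8.85×10⁻¹² × 3.04×10⁻² / 2.55×10⁻⁸ = 3.90×10⁻⁵ m.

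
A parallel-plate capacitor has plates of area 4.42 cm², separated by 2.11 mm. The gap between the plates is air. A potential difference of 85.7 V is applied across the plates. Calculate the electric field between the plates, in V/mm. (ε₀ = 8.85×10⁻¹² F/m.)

E = V/d = 85.7 / 2.11×10⁻³ = 4.06×10⁴ V/m.

E ≈ 40.6 V/mm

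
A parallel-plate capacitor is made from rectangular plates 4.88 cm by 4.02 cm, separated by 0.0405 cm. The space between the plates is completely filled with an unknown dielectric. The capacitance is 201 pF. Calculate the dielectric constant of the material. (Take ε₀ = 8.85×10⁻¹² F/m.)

4.69

A = 4.88 × 4.02 cm² = 1.96×10⁻³ m².
κ = Cd/(ε₀A) = 2.01×10⁻¹⁰ × 4.05×10⁻⁴ / (8.85×10⁻¹² × 1.96×10⁻³) = 4.69.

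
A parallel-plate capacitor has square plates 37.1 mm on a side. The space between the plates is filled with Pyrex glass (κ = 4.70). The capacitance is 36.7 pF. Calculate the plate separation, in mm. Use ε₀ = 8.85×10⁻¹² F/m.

d ≈ 1.56 mm

A = (37.1 mm)² = 1.38×10⁻³ m².
d = κε₀A/C = 4.70 × 8.85×10⁻¹² × 1.38×10⁻³ / 3.67×10⁻¹¹ = 1.56×10⁻³ m.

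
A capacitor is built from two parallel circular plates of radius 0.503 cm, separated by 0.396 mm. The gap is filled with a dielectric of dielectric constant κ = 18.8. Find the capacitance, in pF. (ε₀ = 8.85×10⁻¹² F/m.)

33.4 pF

A = π(0.503 cm)² = 7.95×10⁻⁵ m².
C = κε₀A/d = 18.8 × 8.85×10⁻¹² × 7.95×10⁻⁵ / 3.96×10⁻⁴ = 3.34×10⁻¹¹ F.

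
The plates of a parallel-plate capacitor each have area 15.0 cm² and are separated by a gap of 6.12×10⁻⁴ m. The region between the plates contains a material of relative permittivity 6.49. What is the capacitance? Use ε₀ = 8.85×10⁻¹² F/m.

C ≈ 141 pF

A = 15.0 cm² = 1.50×10⁻³ m².
C = κε₀A/d = 6.49 × 8.85×10⁻¹² × 1.50×10⁻³ / 6.12×10⁻⁴ = 1.41×10⁻¹⁰ F.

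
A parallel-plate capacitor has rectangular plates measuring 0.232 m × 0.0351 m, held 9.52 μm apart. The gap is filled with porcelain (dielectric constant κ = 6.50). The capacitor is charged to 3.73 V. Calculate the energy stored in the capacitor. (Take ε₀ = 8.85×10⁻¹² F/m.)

A = 0.232 × 0.0351 m² = 8.14×10⁻³ m².
C = κε₀A/d = 6.50 × 8.85×10⁻¹² × 8.14×10⁻³ / 9.52×10⁻⁶ = 4.92×10⁻⁸ F.
U = ½CV² = ½ × 4.92×10⁻⁸ × (3.73)² = 3.42×10⁻⁷ J.

342 nJ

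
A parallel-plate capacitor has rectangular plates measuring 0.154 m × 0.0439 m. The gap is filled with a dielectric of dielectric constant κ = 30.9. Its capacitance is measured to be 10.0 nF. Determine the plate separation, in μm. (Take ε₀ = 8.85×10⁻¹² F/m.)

d ≈ 185 μm

A = 0.154 × 0.0439 m² = 6.76×10⁻³ m².
d = κε₀A/C = 30.9 × 8.85×10⁻¹² × 6.76×10⁻³ / 1.00×10⁻⁸ = 1.85×10⁻⁴ m.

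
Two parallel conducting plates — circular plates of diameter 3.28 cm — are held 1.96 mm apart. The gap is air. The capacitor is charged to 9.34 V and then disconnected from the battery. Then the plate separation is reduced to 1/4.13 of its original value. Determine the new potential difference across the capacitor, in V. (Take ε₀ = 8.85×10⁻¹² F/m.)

A = π(3.28/2 cm)² = 8.45×10⁻⁴ m².
Initially C₁ = ε₀A/d = 8.85×10⁻¹² × 8.45×10⁻⁴ / 1.96×10⁻³ = 3.82×10⁻¹² F.
V₁ = 9.34 V.
Isolated ⇒ Q is held fixed. C₂ = 4.13 C₁ and V = Q/C, so V₂/V₁ = C₁/C₂ = 0.242.
V₂ = 0.242 × 9.34 = 2.26 V.

V ≈ 2.26 V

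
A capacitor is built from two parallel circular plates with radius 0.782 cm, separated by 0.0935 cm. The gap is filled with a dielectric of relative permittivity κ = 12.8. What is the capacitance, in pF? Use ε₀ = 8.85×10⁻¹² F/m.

A = π(0.782 cm)² = 1.92×10⁻⁴ m².
C = κε₀A/d = 12.8 × 8.85×10⁻¹² × 1.92×10⁻⁴ / 9.35×10⁻⁴ = 2.33×10⁻¹¹ F.

C ≈ 23.3 pF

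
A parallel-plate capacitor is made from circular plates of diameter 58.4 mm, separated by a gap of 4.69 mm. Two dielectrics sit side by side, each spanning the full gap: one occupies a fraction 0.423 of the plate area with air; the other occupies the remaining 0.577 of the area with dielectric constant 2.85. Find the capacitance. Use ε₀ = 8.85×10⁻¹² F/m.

A = π(58.4/2 mm)² = 2.68×10⁻³ m².
Side-by-side slabs ⇒ two capacitors in parallel, each spanning the full gap.
C₁ = κ₁ε₀A₁/d = 1.00 × 8.85×10⁻¹² × 1.13×10⁻³ / 4.69×10⁻³ = 2.14×10⁻¹² F.
C₂ = κ₂ε₀A₂/d = 2.85 × 8.85×10⁻¹² × 1.55×10⁻³ / 4.69×10⁻³ = 8.31×10⁻¹² F.
C = C₁ + C₂ = 1.05×10⁻¹¹ F.

10.5 pF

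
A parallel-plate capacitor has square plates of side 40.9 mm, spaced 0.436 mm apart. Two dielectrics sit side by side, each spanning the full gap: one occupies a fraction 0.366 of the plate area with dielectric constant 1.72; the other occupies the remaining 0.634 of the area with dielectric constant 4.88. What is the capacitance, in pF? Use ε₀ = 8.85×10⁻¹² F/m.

126 pF

A = (40.9 mm)² = 1.67×10⁻³ m².
Side-by-side slabs ⇒ two capacitors in parallel, each spanning the full gap.
C₁ = κ₁ε₀A₁/d = 1.72 × 8.85×10⁻¹² × 6.12×10⁻⁴ / 4.36×10⁻⁴ = 2.14×10⁻¹¹ F.
C₂ = κ₂ε₀A₂/d = 4.88 × 8.85×10⁻¹² × 1.06×10⁻³ / 4.36×10⁻⁴ = 1.05×10⁻¹⁰ F.
C = C₁ + C₂ = 1.26×10⁻¹⁰ F.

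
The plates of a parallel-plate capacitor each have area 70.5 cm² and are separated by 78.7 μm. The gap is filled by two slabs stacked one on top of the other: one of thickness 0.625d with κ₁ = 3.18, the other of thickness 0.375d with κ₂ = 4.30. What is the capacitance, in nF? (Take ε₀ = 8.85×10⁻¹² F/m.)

C ≈ 2.79 nF

A = 70.5 cm² = 7.05×10⁻³ m².
Stacked slabs ⇒ two capacitors in series, each with the full plate area.
C₁ = κ₁ε₀A/d₁ = 3.18 × 8.85×10⁻¹² × 7.05×10⁻³ / 4.92×10⁻⁵ = 4.03×10⁻⁹ F.
C₂ = κ₂ε₀A/d₂ = 4.30 × 8.85×10⁻¹² × 7.05×10⁻³ / 2.95×10⁻⁵ = 9.09×10⁻⁹ F.
C = (1/C₁ + 1/C₂)⁻¹ = 2.79×10⁻⁹ F.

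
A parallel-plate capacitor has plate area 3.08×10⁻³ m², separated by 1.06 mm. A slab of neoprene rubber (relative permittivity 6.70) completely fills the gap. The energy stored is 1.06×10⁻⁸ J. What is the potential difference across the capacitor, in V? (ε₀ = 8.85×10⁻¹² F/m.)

C = κε₀A/d = 6.70 × 8.85×10⁻¹² × 3.08×10⁻³ / 1.06×10⁻³ = 1.72×10⁻¹⁰ F.
V = √(2U/C) = √(2 × 1.06×10⁻⁸ / 1.72×10⁻¹⁰) = 11.1 V.

V ≈ 11.1 V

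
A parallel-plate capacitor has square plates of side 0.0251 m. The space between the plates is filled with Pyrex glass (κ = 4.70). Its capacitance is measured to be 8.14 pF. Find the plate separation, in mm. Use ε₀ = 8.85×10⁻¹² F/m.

A = (0.0251 m)² = 6.30×10⁻⁴ m².
d = κε₀A/C = 4.70 × 8.85×10⁻¹² × 6.30×10⁻⁴ / 8.14×10⁻¹² = 3.22×10⁻³ m.

3.22 mm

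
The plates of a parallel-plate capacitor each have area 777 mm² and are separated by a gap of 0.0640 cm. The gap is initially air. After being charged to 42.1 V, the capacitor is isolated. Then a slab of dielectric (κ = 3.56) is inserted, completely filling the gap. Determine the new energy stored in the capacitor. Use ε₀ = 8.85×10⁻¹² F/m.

U ≈ 2.67 nJ

A = 777 mm² = 7.77×10⁻⁴ m².
Initially C₁ = ε₀A/d = 8.85×10⁻¹² × 7.77×10⁻⁴ / 6.40×10⁻⁴ = 1.07×10⁻¹¹ F.
U₁ = 9.52×10⁻⁹ J.
Isolated ⇒ Q is held fixed. C₂ = 3.56 C₁ and U = Q²/(2C), so U₂/U₁ = C₁/C₂ = 0.281.
U₂ = 0.281 × 9.52×10⁻⁹ = 2.67×10⁻⁹ J.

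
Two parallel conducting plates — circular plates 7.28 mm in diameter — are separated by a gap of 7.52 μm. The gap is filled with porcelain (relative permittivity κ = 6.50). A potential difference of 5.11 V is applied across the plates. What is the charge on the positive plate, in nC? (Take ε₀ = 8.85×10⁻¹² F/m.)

1.63 nC

A = π(7.28/2 mm)² = 4.16×10⁻⁵ m².
C = κε₀A/d = 6.50 × 8.85×10⁻¹² × 4.16×10⁻⁵ / 7.52×10⁻⁶ = 3.18×10⁻¹⁰ F.
Q = CV = 3.18×10⁻¹⁰ × 5.11 = 1.63×10⁻⁹ C.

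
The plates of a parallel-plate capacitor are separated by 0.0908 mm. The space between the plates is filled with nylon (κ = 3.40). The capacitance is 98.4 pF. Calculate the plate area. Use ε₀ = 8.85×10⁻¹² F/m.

297 mm²

A = Cd/(κε₀) = 9.84×10⁻¹¹ × 9.08×10⁻⁵ / (3.40 × 8.85×10⁻¹²) = 2.97×10⁻⁴ m².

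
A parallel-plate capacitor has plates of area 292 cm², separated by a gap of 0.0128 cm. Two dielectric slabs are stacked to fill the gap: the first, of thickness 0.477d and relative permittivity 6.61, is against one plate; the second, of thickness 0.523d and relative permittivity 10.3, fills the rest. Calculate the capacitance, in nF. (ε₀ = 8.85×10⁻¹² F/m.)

C ≈ 16.4 nF

A = 292 cm² = 2.92×10⁻² m².
Stacked slabs ⇒ two capacitors in series, each with the full plate area.
C₁ = κ₁ε₀A/d₁ = 6.61 × 8.85×10⁻¹² × 2.92×10⁻² / 6.11×10⁻⁵ = 2.80×10⁻⁸ F.
C₂ = κ₂ε₀A/d₂ = 10.3 × 8.85×10⁻¹² × 2.92×10⁻² / 6.69×10⁻⁵ = 3.98×10⁻⁸ F.
C = (1/C₁ + 1/C₂)⁻¹ = 1.64×10⁻⁸ F.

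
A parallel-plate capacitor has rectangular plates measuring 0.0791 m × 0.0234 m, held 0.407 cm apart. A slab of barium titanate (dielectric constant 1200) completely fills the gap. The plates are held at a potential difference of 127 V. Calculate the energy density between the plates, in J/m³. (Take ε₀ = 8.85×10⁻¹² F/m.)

u ≈ 5.17 J/m³

E = V/d = 127 / 4.07×10⁻³ = 3.12×10⁴ V/m.
u = ½κε₀E² = ½ × 1200 × 8.85×10⁻¹² × (3.12×10⁴)² = 5.17 J/m³.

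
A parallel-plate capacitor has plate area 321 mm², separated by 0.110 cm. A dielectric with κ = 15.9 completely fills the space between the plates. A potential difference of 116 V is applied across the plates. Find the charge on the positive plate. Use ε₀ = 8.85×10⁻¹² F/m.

A = 321 mm² = 3.21×10⁻⁴ m².
C = κε₀A/d = 15.9 × 8.85×10⁻¹² × 3.21×10⁻⁴ / 1.10×10⁻³ = 4.11×10⁻¹¹ F.
Q = CV = 4.11×10⁻¹¹ × 116 = 4.76×10⁻⁹ C.

4.76 nC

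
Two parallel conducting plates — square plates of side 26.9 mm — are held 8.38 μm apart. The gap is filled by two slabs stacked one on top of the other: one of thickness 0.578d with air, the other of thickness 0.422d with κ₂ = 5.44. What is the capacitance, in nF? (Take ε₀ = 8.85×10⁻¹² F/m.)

1.17 nF

A = (26.9 mm)² = 7.24×10⁻⁴ m².
Stacked slabs ⇒ two capacitors in series, each with the full plate area.
C₁ = κ₁ε₀A/d₁ = 1.00 × 8.85×10⁻¹² × 7.24×10⁻⁴ / 4.84×10⁻⁶ = 1.32×10⁻⁹ F.
C₂ = κ₂ε₀A/d₂ = 5.44 × 8.85×10⁻¹² × 7.24×10⁻⁴ / 3.54×10⁻⁶ = 9.85×10⁻⁹ F.
C = (1/C₁ + 1/C₂)⁻¹ = 1.17×10⁻⁹ F.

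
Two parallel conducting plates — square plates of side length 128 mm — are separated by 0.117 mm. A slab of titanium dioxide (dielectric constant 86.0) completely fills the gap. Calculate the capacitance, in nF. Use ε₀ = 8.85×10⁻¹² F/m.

A = (128 mm)² = 1.64×10⁻² m².
C = κε₀A/d = 86.0 × 8.85×10⁻¹² × 1.64×10⁻² / 1.17×10⁻⁴ = 1.07×10⁻⁷ F.

C ≈ 107 nF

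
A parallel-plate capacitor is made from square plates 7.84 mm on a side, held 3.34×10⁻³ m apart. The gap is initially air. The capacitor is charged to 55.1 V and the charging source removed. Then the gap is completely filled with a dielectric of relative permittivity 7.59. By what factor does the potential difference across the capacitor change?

Isolated ⇒ Q is held fixed.
C₂ = 7.59 C₁ and V = Q/C, so V₂/V₁ = C₁/C₂ = 0.132.

V₂/V₁ ≈ 0.132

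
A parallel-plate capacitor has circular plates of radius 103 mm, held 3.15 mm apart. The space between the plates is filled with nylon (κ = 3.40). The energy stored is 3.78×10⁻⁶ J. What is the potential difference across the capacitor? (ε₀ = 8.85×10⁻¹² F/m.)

V ≈ 154 V

A = π(103 mm)² = 3.33×10⁻² m².
C = κε₀A/d = 3.40 × 8.85×10⁻¹² × 3.33×10⁻² / 3.15×10⁻³ = 3.18×10⁻¹⁰ F.
V = √(2U/C) = √(2 × 3.78×10⁻⁶ / 3.18×10⁻¹⁰) = 1.54×10² V.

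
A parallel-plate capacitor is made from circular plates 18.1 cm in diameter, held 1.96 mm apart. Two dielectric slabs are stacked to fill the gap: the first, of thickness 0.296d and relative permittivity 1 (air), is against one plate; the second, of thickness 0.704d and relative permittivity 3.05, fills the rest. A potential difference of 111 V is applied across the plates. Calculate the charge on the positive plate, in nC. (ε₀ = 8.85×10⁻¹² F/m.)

A = π(18.1/2 cm)² = 2.57×10⁻² m².
Stacked slabs ⇒ two capacitors in series, each with the full plate area.
C₁ = κ₁ε₀A/d₁ = 1.00 × 8.85×10⁻¹² × 2.57×10⁻² / 5.80×10⁻⁴ = 3.93×10⁻¹⁰ F.
C₂ = κ₂ε₀A/d₂ = 3.05 × 8.85×10⁻¹² × 2.57×10⁻² / 1.38×10⁻³ = 5.03×10⁻¹⁰ F.
C = (1/C₁ + 1/C₂)⁻¹ = 2.21×10⁻¹⁰ F.
Q = CV = 2.21×10⁻¹⁰ × 111 = 2.45×10⁻⁸ C.

24.5 nC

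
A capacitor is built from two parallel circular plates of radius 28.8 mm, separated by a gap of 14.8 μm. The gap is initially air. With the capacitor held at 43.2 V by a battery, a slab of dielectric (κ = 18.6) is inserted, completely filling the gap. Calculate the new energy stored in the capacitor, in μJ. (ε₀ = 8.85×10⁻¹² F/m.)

A = π(28.8 mm)² = 2.61×10⁻³ m².
Initially C₁ = ε₀A/d = 8.85×10⁻¹² × 2.61×10⁻³ / 1.48×10⁻⁵ = 1.56×10⁻⁹ F.
U₁ = 1.45×10⁻⁶ J.
Battery connected ⇒ V is held fixed. C₂ = 18.6 C₁ and U = ½CV², so U₂/U₁ = C₂/C₁ = 18.6.
U₂ = 18.6 × 1.45×10⁻⁶ = 2.70×10⁻⁵ J.

27.0 μJ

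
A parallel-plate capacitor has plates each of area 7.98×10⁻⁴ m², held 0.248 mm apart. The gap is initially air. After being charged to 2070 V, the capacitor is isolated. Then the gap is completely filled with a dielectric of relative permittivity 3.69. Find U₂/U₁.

Isolated ⇒ Q is held fixed.
C₂ = 3.69 C₁ and U = Q²/(2C), so U₂/U₁ = C₁/C₂ = 0.271.

U₂/U₁ ≈ 0.271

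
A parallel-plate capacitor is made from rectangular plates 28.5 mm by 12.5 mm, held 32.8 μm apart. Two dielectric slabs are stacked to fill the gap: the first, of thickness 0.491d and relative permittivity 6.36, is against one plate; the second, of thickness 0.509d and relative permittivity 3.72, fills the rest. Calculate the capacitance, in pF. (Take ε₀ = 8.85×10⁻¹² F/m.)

A = 28.5 × 12.5 mm² = 3.56×10⁻⁴ m².
Stacked slabs ⇒ two capacitors in series, each with the full plate area.
C₁ = κ₁ε₀A/d₁ = 6.36 × 8.85×10⁻¹² × 3.56×10⁻⁴ / 1.61×10⁻⁵ = 1.25×10⁻⁹ F.
C₂ = κ₂ε₀A/d₂ = 3.72 × 8.85×10⁻¹² × 3.56×10⁻⁴ / 1.67×10⁻⁵ = 7.03×10⁻¹⁰ F.
C = (1/C₁ + 1/C₂)⁻¹ = 4.49×10⁻¹⁰ F.

449 pF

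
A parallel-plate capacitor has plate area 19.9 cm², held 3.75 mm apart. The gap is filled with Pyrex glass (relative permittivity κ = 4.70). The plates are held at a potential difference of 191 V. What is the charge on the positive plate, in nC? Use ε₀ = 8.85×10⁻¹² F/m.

A = 19.9 cm² = 1.99×10⁻³ m².
C = κε₀A/d = 4.70 × 8.85×10⁻¹² × 1.99×10⁻³ / 3.75×10⁻³ = 2.21×10⁻¹¹ F.
Q = CV = 2.21×10⁻¹¹ × 191 = 4.22×10⁻⁹ C.

4.22 nC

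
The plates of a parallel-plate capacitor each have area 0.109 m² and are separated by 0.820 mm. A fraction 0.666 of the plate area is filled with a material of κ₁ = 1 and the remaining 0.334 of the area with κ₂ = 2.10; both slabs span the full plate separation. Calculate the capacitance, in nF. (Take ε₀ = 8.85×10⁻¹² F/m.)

1.61 nF

Side-by-side slabs ⇒ two capacitors in parallel, each spanning the full gap.
C₁ = κ₁ε₀A₁/d = 1.00 × 8.85×10⁻¹² × 7.26×10⁻² / 8.20×10⁻⁴ = 7.83×10⁻¹⁰ F.
C₂ = κ₂ε₀A₂/d = 2.10 × 8.85×10⁻¹² × 3.64×10⁻² / 8.20×10⁻⁴ = 8.25×10⁻¹⁰ F.
C = C₁ + C₂ = 1.61×10⁻⁹ F.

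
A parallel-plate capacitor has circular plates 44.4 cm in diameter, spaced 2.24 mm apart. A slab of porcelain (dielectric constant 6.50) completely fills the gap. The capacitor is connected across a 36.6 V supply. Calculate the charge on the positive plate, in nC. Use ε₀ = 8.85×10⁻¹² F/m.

A = π(44.4/2 cm)² = 0.155 m².
C = κε₀A/d = 6.50 × 8.85×10⁻¹² × 0.155 / 2.24×10⁻³ = 3.98×10⁻⁹ F.
Q = CV = 3.98×10⁻⁹ × 36.6 = 1.46×10⁻⁷ C.

Q ≈ 146 nC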